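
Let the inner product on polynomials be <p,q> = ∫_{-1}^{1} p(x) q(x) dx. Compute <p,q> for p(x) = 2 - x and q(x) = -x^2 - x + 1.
<p,q> = 10/3

Expand the product: p(x)·q(x) = x^3 - x^2 - 3*x + 2.
∫_{-1}^{1} of each monomial x^k gives [2/(k+1) if k even, 0 if k odd]. Integrating term-by-term (or equivalently evaluating the antiderivative F(x) = x^4/4 - x^3/3 - 3*x^2/2 + 2*x at the endpoints):
  F(1) − F(−1) = 5/12 − (-35/12) = 10/3.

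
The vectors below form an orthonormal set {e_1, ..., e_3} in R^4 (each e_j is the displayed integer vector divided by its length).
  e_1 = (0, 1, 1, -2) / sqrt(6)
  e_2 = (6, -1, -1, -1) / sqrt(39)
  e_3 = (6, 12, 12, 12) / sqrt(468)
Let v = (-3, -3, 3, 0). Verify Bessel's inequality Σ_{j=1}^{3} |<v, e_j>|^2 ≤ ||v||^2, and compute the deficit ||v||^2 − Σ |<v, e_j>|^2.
Σ |<v, e_j>|^2 = 9; ||v||^2 = 27; deficit = 18

Write each e_j = u_j / sqrt(<u_j, u_j>) where u_j is the displayed integer vector. Then <v, e_j> = <v, u_j> / sqrt(<u_j, u_j>), so |<v, e_j>|^2 = <v, u_j>^2 / <u_j, u_j>.
Coefficients: <v, e_1> = 0/sqrt(6), <v, e_2> = -18/sqrt(39), <v, e_3> = -18/sqrt(468).
Square and sum: Σ |<v, e_j>|^2 = 9.
Compute ||v||^2 = v·v = 27.
Deficit = 27 − 9 = 18 ≥ 0, confirming Bessel's inequality. (The deficit equals ||v − Σ <v,e_j> e_j||^2, the squared distance from v to span{e_j}.)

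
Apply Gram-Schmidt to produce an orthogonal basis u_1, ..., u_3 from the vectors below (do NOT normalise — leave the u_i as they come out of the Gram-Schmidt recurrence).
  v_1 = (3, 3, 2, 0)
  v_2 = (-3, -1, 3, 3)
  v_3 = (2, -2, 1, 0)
Orthogonal basis:
  u_1 = (3, 3, 2, 0)
  u_2 = (-24/11, -2/11, 39/11, 3)
  u_3 = (49/29, -66/29, 51/58, 3/58)

Apply the Gram-Schmidt recurrence
  u_1 = v_1
  u_i = v_i − Σ_{j<i} ((v_i · u_j) / (u_j · u_j)) · u_j.

Step by step this gives:
  u_1 = (3, 3, 2, 0)
  u_2 = (-24/11, -2/11, 39/11, 3)
  u_3 = (49/29, -66/29, 51/58, 3/58)

Orthogonality check:
  u_2 · u_1 = 0 (should be 0)
  u_3 · u_1 = 0 (should be 0)
  u_3 · u_2 = 0 (should be 0)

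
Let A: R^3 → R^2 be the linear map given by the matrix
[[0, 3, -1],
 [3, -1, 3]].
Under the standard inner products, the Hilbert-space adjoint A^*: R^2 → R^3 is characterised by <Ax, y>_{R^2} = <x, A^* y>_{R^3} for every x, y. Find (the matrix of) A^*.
A^* = A^T =
[[0, 3],
 [3, -1],
 [-1, 3]]

For real matrices with standard dot products, the defining identity <Ax, y> = <x, A^* y> gives (Ax)^T y = x^T (A^*) y, i.e. x^T A^T y = x^T (A^*) y. Since this holds for all x, y, we must have A^* = A^T. Therefore
A^* =
[[0, 3],
 [3, -1],
 [-1, 3]].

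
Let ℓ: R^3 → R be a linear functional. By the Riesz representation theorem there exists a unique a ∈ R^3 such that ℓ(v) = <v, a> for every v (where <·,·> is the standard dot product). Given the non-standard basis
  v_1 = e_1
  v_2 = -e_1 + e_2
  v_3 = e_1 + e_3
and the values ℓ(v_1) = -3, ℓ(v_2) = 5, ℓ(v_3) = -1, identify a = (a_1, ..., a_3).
a = (-3, 2, 2)

Write a = (a_1, ..., a_3) in the standard basis. For each basis vector v_i, ℓ(v_i) = <v_i, a> is a linear equation in the a_j's. Collect the n equations into a matrix system V a = ℓ, where row i of V is v_i (expressed in the standard basis). Since V is invertible (lower-triangular with 1s on the diagonal, up to permutation), solve by back-substitution:
  V =
[[1, 0, 0],
 [-1, 1, 0],
 [1, 0, 1]]
  V a = (-3, 5, -1)
Solving gives a = (-3, 2, 2).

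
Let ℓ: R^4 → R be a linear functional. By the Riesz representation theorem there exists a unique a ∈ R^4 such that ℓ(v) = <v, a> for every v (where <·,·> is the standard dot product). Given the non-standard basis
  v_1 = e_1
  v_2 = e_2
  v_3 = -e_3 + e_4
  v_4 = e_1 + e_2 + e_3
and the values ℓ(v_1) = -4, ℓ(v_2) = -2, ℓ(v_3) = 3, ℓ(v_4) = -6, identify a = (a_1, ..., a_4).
a = (-4, -2, 0, 3)

Write a = (a_1, ..., a_4) in the standard basis. For each basis vector v_i, ℓ(v_i) = <v_i, a> is a linear equation in the a_j's. Collect the n equations into a matrix system V a = ℓ, where row i of V is v_i (expressed in the standard basis). Since V is invertible (lower-triangular with 1s on the diagonal, up to permutation), solve by back-substitution:
  V =
[[1, 0, 0, 0],
 [0, 1, 0, 0],
 [0, 0, -1, 1],
 [1, 1, 1, 0]]
  V a = (-4, -2, 3, -6)
Solving gives a = (-4, -2, 0, 3).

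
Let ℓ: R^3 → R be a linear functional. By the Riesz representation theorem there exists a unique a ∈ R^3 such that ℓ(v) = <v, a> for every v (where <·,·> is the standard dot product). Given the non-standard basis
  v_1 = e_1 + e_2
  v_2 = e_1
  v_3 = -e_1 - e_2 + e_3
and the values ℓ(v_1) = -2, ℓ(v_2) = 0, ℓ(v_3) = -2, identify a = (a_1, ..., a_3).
a = (0, -2, -4)

Write a = (a_1, ..., a_3) in the standard basis. For each basis vector v_i, ℓ(v_i) = <v_i, a> is a linear equation in the a_j's. Collect the n equations into a matrix system V a = ℓ, where row i of V is v_i (expressed in the standard basis). Since V is invertible (lower-triangular with 1s on the diagonal, up to permutation), solve by back-substitution:
  V =
[[1, 1, 0],
 [1, 0, 0],
 [-1, -1, 1]]
  V a = (-2, 0, -2)
Solving gives a = (0, -2, -4).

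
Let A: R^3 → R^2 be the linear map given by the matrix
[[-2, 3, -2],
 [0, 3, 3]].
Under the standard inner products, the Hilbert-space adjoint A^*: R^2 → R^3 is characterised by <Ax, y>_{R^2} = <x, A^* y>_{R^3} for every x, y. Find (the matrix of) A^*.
A^* = A^T =
[[-2, 0],
 [3, 3],
 [-2, 3]]

For real matrices with standard dot products, the defining identity <Ax, y> = <x, A^* y> gives (Ax)^T y = x^T (A^*) y, i.e. x^T A^T y = x^T (A^*) y. Since this holds for all x, y, we must have A^* = A^T. Therefore
A^* =
[[-2, 0],
 [3, 3],
 [-2, 3]].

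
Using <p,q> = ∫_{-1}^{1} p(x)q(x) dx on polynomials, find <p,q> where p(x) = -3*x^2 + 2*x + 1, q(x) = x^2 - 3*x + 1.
<p,q> = -68/15

Expand the product: p(x)·q(x) = -3*x^4 + 11*x^3 - 8*x^2 - x + 1.
∫_{-1}^{1} of each monomial x^k gives [2/(k+1) if k even, 0 if k odd]. Integrating term-by-term (or equivalently evaluating the antiderivative F(x) = -3*x^5/5 + 11*x^4/4 - 8*x^3/3 - x^2/2 + x at the endpoints):
  F(1) − F(−1) = -1/60 − (271/60) = -68/15.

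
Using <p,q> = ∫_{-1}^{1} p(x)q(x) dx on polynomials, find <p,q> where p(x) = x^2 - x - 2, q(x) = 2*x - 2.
<p,q> = 16/3

Expand the product: p(x)·q(x) = 2*x^3 - 4*x^2 - 2*x + 4.
∫_{-1}^{1} of each monomial x^k gives [2/(k+1) if k even, 0 if k odd]. Integrating term-by-term (or equivalently evaluating the antiderivative F(x) = x^4/2 - 4*x^3/3 - x^2 + 4*x at the endpoints):
  F(1) − F(−1) = 13/6 − (-19/6) = 16/3.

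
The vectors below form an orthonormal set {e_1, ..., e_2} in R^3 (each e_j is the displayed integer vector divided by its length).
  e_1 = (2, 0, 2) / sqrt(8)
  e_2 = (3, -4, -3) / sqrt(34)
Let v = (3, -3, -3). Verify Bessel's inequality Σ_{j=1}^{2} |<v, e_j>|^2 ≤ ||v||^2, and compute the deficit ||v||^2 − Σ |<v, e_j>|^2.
Σ |<v, e_j>|^2 = 450/17; ||v||^2 = 27; deficit = 9/17

Write each e_j = u_j / sqrt(<u_j, u_j>) where u_j is the displayed integer vector. Then <v, e_j> = <v, u_j> / sqrt(<u_j, u_j>), so |<v, e_j>|^2 = <v, u_j>^2 / <u_j, u_j>.
Coefficients: <v, e_1> = 0/sqrt(8), <v, e_2> = 30/sqrt(34).
Square and sum: Σ |<v, e_j>|^2 = 450/17.
Compute ||v||^2 = v·v = 27.
Deficit = 27 − 450/17 = 9/17 ≥ 0, confirming Bessel's inequality. (The deficit equals ||v − Σ <v,e_j> e_j||^2, the squared distance from v to span{e_j}.)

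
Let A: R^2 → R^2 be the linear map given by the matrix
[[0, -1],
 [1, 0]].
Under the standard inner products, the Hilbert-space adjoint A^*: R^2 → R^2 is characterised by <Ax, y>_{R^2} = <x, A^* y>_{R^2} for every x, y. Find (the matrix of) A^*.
A^* = A^T =
[[0, 1],
 [-1, 0]]

For real matrices with standard dot products, the defining identity <Ax, y> = <x, A^* y> gives (Ax)^T y = x^T (A^*) y, i.e. x^T A^T y = x^T (A^*) y. Since this holds for all x, y, we must have A^* = A^T. Therefore
A^* =
[[0, 1],
 [-1, 0]].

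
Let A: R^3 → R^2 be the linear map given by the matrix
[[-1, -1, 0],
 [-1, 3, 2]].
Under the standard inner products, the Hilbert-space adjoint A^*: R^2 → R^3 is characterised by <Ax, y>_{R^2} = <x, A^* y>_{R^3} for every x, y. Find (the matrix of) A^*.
A^* = A^T =
[[-1, -1],
 [-1, 3],
 [0, 2]]

For real matrices with standard dot products, the defining identity <Ax, y> = <x, A^* y> gives (Ax)^T y = x^T (A^*) y, i.e. x^T A^T y = x^T (A^*) y. Since this holds for all x, y, we must have A^* = A^T. Therefore
A^* =
[[-1, -1],
 [-1, 3],
 [0, 2]].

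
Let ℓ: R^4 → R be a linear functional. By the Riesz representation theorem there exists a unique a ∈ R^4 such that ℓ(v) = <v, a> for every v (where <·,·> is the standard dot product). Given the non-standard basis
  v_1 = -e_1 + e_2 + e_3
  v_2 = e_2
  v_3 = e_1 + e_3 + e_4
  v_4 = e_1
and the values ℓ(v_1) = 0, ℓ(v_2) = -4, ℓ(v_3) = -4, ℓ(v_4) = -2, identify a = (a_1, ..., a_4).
a = (-2, -4, 2, -4)

Write a = (a_1, ..., a_4) in the standard basis. For each basis vector v_i, ℓ(v_i) = <v_i, a> is a linear equation in the a_j's. Collect the n equations into a matrix system V a = ℓ, where row i of V is v_i (expressed in the standard basis). Since V is invertible (lower-triangular with 1s on the diagonal, up to permutation), solve by back-substitution:
  V =
[[-1, 1, 1, 0],
 [0, 1, 0, 0],
 [1, 0, 1, 1],
 [1, 0, 0, 0]]
  V a = (0, -4, -4, -2)
Solving gives a = (-2, -4, 2, -4).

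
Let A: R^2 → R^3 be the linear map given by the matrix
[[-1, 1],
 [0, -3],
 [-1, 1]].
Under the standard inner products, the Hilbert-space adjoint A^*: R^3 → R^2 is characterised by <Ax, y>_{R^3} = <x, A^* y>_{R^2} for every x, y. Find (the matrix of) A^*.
A^* = A^T =
[[-1, 0, -1],
 [1, -3, 1]]

For real matrices with standard dot products, the defining identity <Ax, y> = <x, A^* y> gives (Ax)^T y = x^T (A^*) y, i.e. x^T A^T y = x^T (A^*) y. Since this holds for all x, y, we must have A^* = A^T. Therefore
A^* =
[[-1, 0, -1],
 [1, -3, 1]].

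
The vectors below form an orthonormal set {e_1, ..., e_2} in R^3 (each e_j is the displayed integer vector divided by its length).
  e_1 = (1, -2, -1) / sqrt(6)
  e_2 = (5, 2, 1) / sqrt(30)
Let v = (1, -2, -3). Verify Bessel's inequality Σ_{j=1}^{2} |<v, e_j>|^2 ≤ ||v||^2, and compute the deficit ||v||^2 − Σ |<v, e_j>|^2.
Σ |<v, e_j>|^2 = 54/5; ||v||^2 = 14; deficit = 16/5

Write each e_j = u_j / sqrt(<u_j, u_j>) where u_j is the displayed integer vector. Then <v, e_j> = <v, u_j> / sqrt(<u_j, u_j>), so |<v, e_j>|^2 = <v, u_j>^2 / <u_j, u_j>.
Coefficients: <v, e_1> = 8/sqrt(6), <v, e_2> = -2/sqrt(30).
Square and sum: Σ |<v, e_j>|^2 = 54/5.
Compute ||v||^2 = v·v = 14.
Deficit = 14 − 54/5 = 16/5 ≥ 0, confirming Bessel's inequality. (The deficit equals ||v − Σ <v,e_j> e_j||^2, the squared distance from v to span{e_j}.)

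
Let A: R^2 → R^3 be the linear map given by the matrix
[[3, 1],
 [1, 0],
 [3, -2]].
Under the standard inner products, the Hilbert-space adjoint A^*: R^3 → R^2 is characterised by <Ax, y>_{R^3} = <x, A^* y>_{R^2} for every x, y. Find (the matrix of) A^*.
A^* = A^T =
[[3, 1, 3],
 [1, 0, -2]]

For real matrices with standard dot products, the defining identity <Ax, y> = <x, A^* y> gives (Ax)^T y = x^T (A^*) y, i.e. x^T A^T y = x^T (A^*) y. Since this holds for all x, y, we must have A^* = A^T. Therefore
A^* =
[[3, 1, 3],
 [1, 0, -2]].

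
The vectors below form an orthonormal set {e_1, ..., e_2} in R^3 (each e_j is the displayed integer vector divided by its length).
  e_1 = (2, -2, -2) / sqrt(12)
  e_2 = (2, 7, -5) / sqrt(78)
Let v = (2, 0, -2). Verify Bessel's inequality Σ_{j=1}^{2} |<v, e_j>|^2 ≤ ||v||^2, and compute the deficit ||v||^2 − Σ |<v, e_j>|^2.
Σ |<v, e_j>|^2 = 102/13; ||v||^2 = 8; deficit = 2/13

Write each e_j = u_j / sqrt(<u_j, u_j>) where u_j is the displayed integer vector. Then <v, e_j> = <v, u_j> / sqrt(<u_j, u_j>), so |<v, e_j>|^2 = <v, u_j>^2 / <u_j, u_j>.
Coefficients: <v, e_1> = 8/sqrt(12), <v, e_2> = 14/sqrt(78).
Square and sum: Σ |<v, e_j>|^2 = 102/13.
Compute ||v||^2 = v·v = 8.
Deficit = 8 − 102/13 = 2/13 ≥ 0, confirming Bessel's inequality. (The deficit equals ||v − Σ <v,e_j> e_j||^2, the squared distance from v to span{e_j}.)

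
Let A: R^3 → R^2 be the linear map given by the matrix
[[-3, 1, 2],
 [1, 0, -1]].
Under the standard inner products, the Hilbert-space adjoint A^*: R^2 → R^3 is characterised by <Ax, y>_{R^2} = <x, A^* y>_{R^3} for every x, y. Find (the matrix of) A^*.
A^* = A^T =
[[-3, 1],
 [1, 0],
 [2, -1]]

For real matrices with standard dot products, the defining identity <Ax, y> = <x, A^* y> gives (Ax)^T y = x^T (A^*) y, i.e. x^T A^T y = x^T (A^*) y. Since this holds for all x, y, we must have A^* = A^T. Therefore
A^* =
[[-3, 1],
 [1, 0],
 [2, -1]].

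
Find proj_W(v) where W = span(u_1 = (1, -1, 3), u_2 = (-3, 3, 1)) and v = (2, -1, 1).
proj_W(v) = (3/2, -3/2, 1)

Set up U = [u_1 | ... | u_2] ∈ R^(3×2). The projector onto W = col(U) is P = U (U^T U)^(-1) U^T.
Compute U^T U =
  [11, -3]
  [-3, 19],
and U^T v = (6, -8).
Solve U^T U · c = U^T v for the coefficients: c = (9/20, -7/20). The projection is proj_W(v) = U c.
Check: (v - proj_W(v)) · u_1 = 0  (should be 0).
Check: (v - proj_W(v)) · u_2 = 0  (should be 0).
Result: proj_W(v) = (3/2, -3/2, 1).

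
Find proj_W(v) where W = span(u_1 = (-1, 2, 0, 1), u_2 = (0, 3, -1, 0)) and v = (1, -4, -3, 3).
proj_W(v) = (1/4, -11/4, 3/4, -1/4)

Set up U = [u_1 | ... | u_2] ∈ R^(4×2). The projector onto W = col(U) is P = U (U^T U)^(-1) U^T.
Compute U^T U =
  [6, 6]
  [6, 10],
and U^T v = (-6, -9).
Solve U^T U · c = U^T v for the coefficients: c = (-1/4, -3/4). The projection is proj_W(v) = U c.
Check: (v - proj_W(v)) · u_1 = 0  (should be 0).
Check: (v - proj_W(v)) · u_2 = 0  (should be 0).
Result: proj_W(v) = (1/4, -11/4, 3/4, -1/4).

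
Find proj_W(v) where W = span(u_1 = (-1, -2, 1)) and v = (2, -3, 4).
proj_W(v) = (-4/3, -8/3, 4/3)

Set up U = [u_1 | ... | u_1] ∈ R^(3×1). The projector onto W = col(U) is P = U (U^T U)^(-1) U^T.
Compute U^T U =
  [6],
and U^T v = (8).
Solve U^T U · c = U^T v for the coefficients: c = (4/3). The projection is proj_W(v) = U c.
Check: (v - proj_W(v)) · u_1 = 0  (should be 0).
Result: proj_W(v) = (-4/3, -8/3, 4/3).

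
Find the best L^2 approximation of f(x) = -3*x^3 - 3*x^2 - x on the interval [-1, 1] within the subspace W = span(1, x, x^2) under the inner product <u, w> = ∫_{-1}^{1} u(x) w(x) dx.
g(x) = -3*x^2 - 14*x/5

The best approximation g ∈ W is the orthogonal projection of f onto W. Writing g = a_0 + a_1 x + a_2 x^2, the coefficients solve the normal equations G · a = b where
  G_{ij} = <φ_i, φ_j> and b_i = <f, φ_i>, with φ_0 = 1, φ_1 = x, φ_2 = x^2.
G =
  [2, 0, 2/3]
  [0, 2/3, 0]
  [2/3, 0, 2/5],
b = (-2, -28/15, -6/5).
Solving gives a_0 = 0, a_1 = -14/5, a_2 = -3, so
  g(x) = -3*x^2 - 14*x/5.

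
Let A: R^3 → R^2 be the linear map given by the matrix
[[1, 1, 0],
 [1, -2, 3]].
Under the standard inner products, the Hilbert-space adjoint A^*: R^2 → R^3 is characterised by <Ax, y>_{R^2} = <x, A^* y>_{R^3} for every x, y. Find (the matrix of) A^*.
A^* = A^T =
[[1, 1],
 [1, -2],
 [0, 3]]

For real matrices with standard dot products, the defining identity <Ax, y> = <x, A^* y> gives (Ax)^T y = x^T (A^*) y, i.e. x^T A^T y = x^T (A^*) y. Since this holds for all x, y, we must have A^* = A^T. Therefore
A^* =
[[1, 1],
 [1, -2],
 [0, 3]].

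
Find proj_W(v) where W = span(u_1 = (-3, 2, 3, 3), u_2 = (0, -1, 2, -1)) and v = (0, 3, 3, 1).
proj_W(v) = (-318/185, 168/185, 406/185, 274/185)

Set up U = [u_1 | ... | u_2] ∈ R^(4×2). The projector onto W = col(U) is P = U (U^T U)^(-1) U^T.
Compute U^T U =
  [31, 1]
  [1, 6],
and U^T v = (18, 2).
Solve U^T U · c = U^T v for the coefficients: c = (106/185, 44/185). The projection is proj_W(v) = U c.
Check: (v - proj_W(v)) · u_1 = 0  (should be 0).
Check: (v - proj_W(v)) · u_2 = 0  (should be 0).
Result: proj_W(v) = (-318/185, 168/185, 406/185, 274/185).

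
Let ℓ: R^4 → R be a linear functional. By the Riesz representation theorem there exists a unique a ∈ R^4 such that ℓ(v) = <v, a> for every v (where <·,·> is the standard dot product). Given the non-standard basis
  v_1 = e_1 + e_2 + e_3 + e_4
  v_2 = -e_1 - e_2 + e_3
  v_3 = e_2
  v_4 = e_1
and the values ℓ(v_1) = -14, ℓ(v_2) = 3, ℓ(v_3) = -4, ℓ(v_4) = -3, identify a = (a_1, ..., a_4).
a = (-3, -4, -4, -3)

Write a = (a_1, ..., a_4) in the standard basis. For each basis vector v_i, ℓ(v_i) = <v_i, a> is a linear equation in the a_j's. Collect the n equations into a matrix system V a = ℓ, where row i of V is v_i (expressed in the standard basis). Since V is invertible (lower-triangular with 1s on the diagonal, up to permutation), solve by back-substitution:
  V =
[[1, 1, 1, 1],
 [-1, -1, 1, 0],
 [0, 1, 0, 0],
 [1, 0, 0, 0]]
  V a = (-14, 3, -4, -3)
Solving gives a = (-3, -4, -4, -3).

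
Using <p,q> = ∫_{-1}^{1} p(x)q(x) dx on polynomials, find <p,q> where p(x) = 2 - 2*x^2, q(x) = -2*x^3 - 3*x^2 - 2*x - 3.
<p,q> = -48/5

Expand the product: p(x)·q(x) = 4*x^5 + 6*x^4 - 4*x - 6.
∫_{-1}^{1} of each monomial x^k gives [2/(k+1) if k even, 0 if k odd]. Integrating term-by-term (or equivalently evaluating the antiderivative F(x) = 2*x^6/3 + 6*x^5/5 - 2*x^2 - 6*x at the endpoints):
  F(1) − F(−1) = -92/15 − (52/15) = -48/5.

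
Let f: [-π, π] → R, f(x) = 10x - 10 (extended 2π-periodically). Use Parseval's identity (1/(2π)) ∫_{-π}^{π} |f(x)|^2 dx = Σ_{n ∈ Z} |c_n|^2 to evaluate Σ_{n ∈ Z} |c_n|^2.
Σ |c_n|^2 = 100π^2/3 + 100

Expand and integrate term by term over [-π, π]:
  ∫ (10x)^2 dx = 100·(2π^3/3); ∫ 2·10·(-10)·x dx = 0 (odd integrand); ∫ (-10)^2 dx = 100·2π.
So (1/(2π)) ∫_{-π}^{π} (10x - 10)^2 dx = 100π^2/3 + 100 = 100π^2/3 + 100.
Parseval ⇒ Σ |c_n|^2 = 100π^2/3 + 100.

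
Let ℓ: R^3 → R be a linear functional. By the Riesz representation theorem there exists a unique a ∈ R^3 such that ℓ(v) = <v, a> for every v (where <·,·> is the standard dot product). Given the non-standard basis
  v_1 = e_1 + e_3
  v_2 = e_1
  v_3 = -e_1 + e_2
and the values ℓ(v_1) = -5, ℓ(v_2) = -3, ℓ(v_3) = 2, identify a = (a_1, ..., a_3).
a = (-3, -1, -2)

Write a = (a_1, ..., a_3) in the standard basis. For each basis vector v_i, ℓ(v_i) = <v_i, a> is a linear equation in the a_j's. Collect the n equations into a matrix system V a = ℓ, where row i of V is v_i (expressed in the standard basis). Since V is invertible (lower-triangular with 1s on the diagonal, up to permutation), solve by back-substitution:
  V =
[[1, 0, 1],
 [1, 0, 0],
 [-1, 1, 0]]
  V a = (-5, -3, 2)
Solving gives a = (-3, -1, -2).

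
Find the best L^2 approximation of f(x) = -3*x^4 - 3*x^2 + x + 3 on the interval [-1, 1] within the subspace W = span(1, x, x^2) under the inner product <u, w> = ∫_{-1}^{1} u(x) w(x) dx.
g(x) = -39*x^2/7 + x + 114/35

The best approximation g ∈ W is the orthogonal projection of f onto W. Writing g = a_0 + a_1 x + a_2 x^2, the coefficients solve the normal equations G · a = b where
  G_{ij} = <φ_i, φ_j> and b_i = <f, φ_i>, with φ_0 = 1, φ_1 = x, φ_2 = x^2.
G =
  [2, 0, 2/3]
  [0, 2/3, 0]
  [2/3, 0, 2/5],
b = (14/5, 2/3, -2/35).
Solving gives a_0 = 114/35, a_1 = 1, a_2 = -39/7, so
  g(x) = -39*x^2/7 + x + 114/35.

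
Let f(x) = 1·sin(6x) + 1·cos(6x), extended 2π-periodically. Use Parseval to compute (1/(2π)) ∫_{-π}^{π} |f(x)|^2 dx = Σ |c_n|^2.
Σ |c_n|^2 = 1

Expand |f|^2 and use orthogonality of {sin(nx), cos(mx)} on [-π, π]:
  ∫_{-π}^{π} sin(nx)^2 dx = π, ∫ cos(mx)^2 dx = π, and cross terms integrate to 0.
So ∫_{-π}^{π} f(x)^2 dx = 1^2 · π + 1^2 · π = (1 + 1)π.
Divide by 2π: (1 + 1)/2 = 1.
By Parseval, this equals Σ |c_n|^2.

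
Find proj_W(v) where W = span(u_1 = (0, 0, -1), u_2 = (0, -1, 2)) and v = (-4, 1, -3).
proj_W(v) = (0, 1, -3)

Set up U = [u_1 | ... | u_2] ∈ R^(3×2). The projector onto W = col(U) is P = U (U^T U)^(-1) U^T.
Compute U^T U =
  [1, -2]
  [-2, 5],
and U^T v = (3, -7).
Solve U^T U · c = U^T v for the coefficients: c = (1, -1). The projection is proj_W(v) = U c.
Check: (v - proj_W(v)) · u_1 = 0  (should be 0).
Check: (v - proj_W(v)) · u_2 = 0  (should be 0).
Result: proj_W(v) = (0, 1, -3).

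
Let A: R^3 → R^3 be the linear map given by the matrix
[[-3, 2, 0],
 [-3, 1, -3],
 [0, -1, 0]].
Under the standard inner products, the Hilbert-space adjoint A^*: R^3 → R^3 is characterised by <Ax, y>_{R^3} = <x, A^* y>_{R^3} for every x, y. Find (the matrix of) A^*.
A^* = A^T =
[[-3, -3, 0],
 [2, 1, -1],
 [0, -3, 0]]

For real matrices with standard dot products, the defining identity <Ax, y> = <x, A^* y> gives (Ax)^T y = x^T (A^*) y, i.e. x^T A^T y = x^T (A^*) y. Since this holds for all x, y, we must have A^* = A^T. Therefore
A^* =
[[-3, -3, 0],
 [2, 1, -1],
 [0, -3, 0]].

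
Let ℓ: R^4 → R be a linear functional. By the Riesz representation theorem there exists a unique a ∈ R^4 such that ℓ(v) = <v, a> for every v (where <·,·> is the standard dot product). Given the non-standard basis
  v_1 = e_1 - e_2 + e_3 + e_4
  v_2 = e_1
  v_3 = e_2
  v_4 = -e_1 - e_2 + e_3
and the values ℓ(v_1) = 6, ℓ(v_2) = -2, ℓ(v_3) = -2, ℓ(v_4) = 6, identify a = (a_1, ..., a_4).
a = (-2, -2, 2, 4)

Write a = (a_1, ..., a_4) in the standard basis. For each basis vector v_i, ℓ(v_i) = <v_i, a> is a linear equation in the a_j's. Collect the n equations into a matrix system V a = ℓ, where row i of V is v_i (expressed in the standard basis). Since V is invertible (lower-triangular with 1s on the diagonal, up to permutation), solve by back-substitution:
  V =
[[1, -1, 1, 1],
 [1, 0, 0, 0],
 [0, 1, 0, 0],
 [-1, -1, 1, 0]]
  V a = (6, -2, -2, 6)
Solving gives a = (-2, -2, 2, 4).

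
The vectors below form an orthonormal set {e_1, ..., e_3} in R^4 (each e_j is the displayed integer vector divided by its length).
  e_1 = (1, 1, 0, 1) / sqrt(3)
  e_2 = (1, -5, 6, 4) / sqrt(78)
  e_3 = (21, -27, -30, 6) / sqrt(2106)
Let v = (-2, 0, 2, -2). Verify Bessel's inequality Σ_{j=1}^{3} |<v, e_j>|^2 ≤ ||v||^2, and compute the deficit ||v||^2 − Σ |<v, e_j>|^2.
Σ |<v, e_j>|^2 = 104/9; ||v||^2 = 12; deficit = 4/9

Write each e_j = u_j / sqrt(<u_j, u_j>) where u_j is the displayed integer vector. Then <v, e_j> = <v, u_j> / sqrt(<u_j, u_j>), so |<v, e_j>|^2 = <v, u_j>^2 / <u_j, u_j>.
Coefficients: <v, e_1> = -4/sqrt(3), <v, e_2> = 2/sqrt(78), <v, e_3> = -114/sqrt(2106).
Square and sum: Σ |<v, e_j>|^2 = 104/9.
Compute ||v||^2 = v·v = 12.
Deficit = 12 − 104/9 = 4/9 ≥ 0, confirming Bessel's inequality. (The deficit equals ||v − Σ <v,e_j> e_j||^2, the squared distance from v to span{e_j}.)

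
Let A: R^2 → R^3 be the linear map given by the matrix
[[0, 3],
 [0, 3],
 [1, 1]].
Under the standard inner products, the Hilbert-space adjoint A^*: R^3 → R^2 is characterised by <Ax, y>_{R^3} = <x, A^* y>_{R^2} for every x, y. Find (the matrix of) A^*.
A^* = A^T =
[[0, 0, 1],
 [3, 3, 1]]

For real matrices with standard dot products, the defining identity <Ax, y> = <x, A^* y> gives (Ax)^T y = x^T (A^*) y, i.e. x^T A^T y = x^T (A^*) y. Since this holds for all x, y, we must have A^* = A^T. Therefore
A^* =
[[0, 0, 1],
 [3, 3, 1]].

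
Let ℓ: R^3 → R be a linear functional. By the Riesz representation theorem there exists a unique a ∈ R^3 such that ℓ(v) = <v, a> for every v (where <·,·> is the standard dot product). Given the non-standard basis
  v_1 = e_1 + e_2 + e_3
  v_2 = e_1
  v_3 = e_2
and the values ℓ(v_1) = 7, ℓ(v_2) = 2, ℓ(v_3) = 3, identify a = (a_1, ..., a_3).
a = (2, 3, 2)

Write a = (a_1, ..., a_3) in the standard basis. For each basis vector v_i, ℓ(v_i) = <v_i, a> is a linear equation in the a_j's. Collect the n equations into a matrix system V a = ℓ, where row i of V is v_i (expressed in the standard basis). Since V is invertible (lower-triangular with 1s on the diagonal, up to permutation), solve by back-substitution:
  V =
[[1, 1, 1],
 [1, 0, 0],
 [0, 1, 0]]
  V a = (7, 2, 3)
Solving gives a = (2, 3, 2).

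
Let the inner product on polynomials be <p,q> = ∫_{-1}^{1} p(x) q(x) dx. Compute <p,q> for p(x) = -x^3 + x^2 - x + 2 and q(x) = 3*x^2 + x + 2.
<p,q> = 202/15

Expand the product: p(x)·q(x) = -3*x^5 + 2*x^4 - 4*x^3 + 7*x^2 + 4.
∫_{-1}^{1} of each monomial x^k gives [2/(k+1) if k even, 0 if k odd]. Integrating term-by-term (or equivalently evaluating the antiderivative F(x) = -x^6/2 + 2*x^5/5 - x^4 + 7*x^3/3 + 4*x at the endpoints):
  F(1) − F(−1) = 157/30 − (-247/30) = 202/15.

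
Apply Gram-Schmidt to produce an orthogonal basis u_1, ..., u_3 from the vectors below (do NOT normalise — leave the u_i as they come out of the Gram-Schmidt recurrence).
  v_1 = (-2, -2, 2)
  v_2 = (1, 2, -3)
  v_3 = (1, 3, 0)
Orthogonal basis:
  u_1 = (-2, -2, 2)
  u_2 = (-1, 0, -1)
  u_3 = (-5/6, 5/3, 5/6)

Apply the Gram-Schmidt recurrence
  u_1 = v_1
  u_i = v_i − Σ_{j<i} ((v_i · u_j) / (u_j · u_j)) · u_j.

Step by step this gives:
  u_1 = (-2, -2, 2)
  u_2 = (-1, 0, -1)
  u_3 = (-5/6, 5/3, 5/6)

Orthogonality check:
  u_2 · u_1 = 0 (should be 0)
  u_3 · u_1 = 0 (should be 0)
  u_3 · u_2 = 0 (should be 0)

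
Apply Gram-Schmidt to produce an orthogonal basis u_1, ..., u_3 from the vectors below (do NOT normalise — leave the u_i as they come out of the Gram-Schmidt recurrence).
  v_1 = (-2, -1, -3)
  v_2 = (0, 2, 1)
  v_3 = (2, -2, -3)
Orthogonal basis:
  u_1 = (-2, -1, -3)
  u_2 = (-5/7, 23/14, -1/14)
  u_3 = (2, 4/5, -8/5)

Apply the Gram-Schmidt recurrence
  u_1 = v_1
  u_i = v_i − Σ_{j<i} ((v_i · u_j) / (u_j · u_j)) · u_j.

Step by step this gives:
  u_1 = (-2, -1, -3)
  u_2 = (-5/7, 23/14, -1/14)
  u_3 = (2, 4/5, -8/5)

Orthogonality check:
  u_2 · u_1 = 0 (should be 0)
  u_3 · u_1 = 0 (should be 0)
  u_3 · u_2 = 0 (should be 0)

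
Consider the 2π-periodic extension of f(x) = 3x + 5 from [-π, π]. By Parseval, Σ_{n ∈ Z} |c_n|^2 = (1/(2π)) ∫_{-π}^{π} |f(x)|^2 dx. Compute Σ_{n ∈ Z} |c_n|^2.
Σ |c_n|^2 = 3π^2 + 25

Expand and integrate term by term over [-π, π]:
  ∫ (3x)^2 dx = 9·(2π^3/3); ∫ 2·3·(5)·x dx = 0 (odd integrand); ∫ 5^2 dx = 25·2π.
So (1/(2π)) ∫_{-π}^{π} (3x + 5)^2 dx = 9π^2/3 + 25 = 3π^2 + 25.
Parseval ⇒ Σ |c_n|^2 = 3π^2 + 25.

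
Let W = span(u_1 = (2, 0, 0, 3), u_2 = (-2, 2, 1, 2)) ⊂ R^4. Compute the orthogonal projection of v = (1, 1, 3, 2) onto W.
proj_W(v) = (2/11, 10/11, 5/11, 28/11)

Set up U = [u_1 | ... | u_2] ∈ R^(4×2). The projector onto W = col(U) is P = U (U^T U)^(-1) U^T.
Compute U^T U =
  [13, 2]
  [2, 13],
and U^T v = (8, 7).
Solve U^T U · c = U^T v for the coefficients: c = (6/11, 5/11). The projection is proj_W(v) = U c.
Check: (v - proj_W(v)) · u_1 = 0  (should be 0).
Check: (v - proj_W(v)) · u_2 = 0  (should be 0).
Result: proj_W(v) = (2/11, 10/11, 5/11, 28/11).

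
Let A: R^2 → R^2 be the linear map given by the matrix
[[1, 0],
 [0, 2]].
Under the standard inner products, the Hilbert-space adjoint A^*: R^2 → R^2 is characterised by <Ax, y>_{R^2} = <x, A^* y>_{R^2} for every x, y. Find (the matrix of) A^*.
A^* = A^T =
[[1, 0],
 [0, 2]]

For real matrices with standard dot products, the defining identity <Ax, y> = <x, A^* y> gives (Ax)^T y = x^T (A^*) y, i.e. x^T A^T y = x^T (A^*) y. Since this holds for all x, y, we must have A^* = A^T. Therefore
A^* =
[[1, 0],
 [0, 2]].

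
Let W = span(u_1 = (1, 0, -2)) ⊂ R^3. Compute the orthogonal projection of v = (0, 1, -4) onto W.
proj_W(v) = (8/5, 0, -16/5)

Set up U = [u_1 | ... | u_1] ∈ R^(3×1). The projector onto W = col(U) is P = U (U^T U)^(-1) U^T.
Compute U^T U =
  [5],
and U^T v = (8).
Solve U^T U · c = U^T v for the coefficients: c = (8/5). The projection is proj_W(v) = U c.
Check: (v - proj_W(v)) · u_1 = 0  (should be 0).
Result: proj_W(v) = (8/5, 0, -16/5).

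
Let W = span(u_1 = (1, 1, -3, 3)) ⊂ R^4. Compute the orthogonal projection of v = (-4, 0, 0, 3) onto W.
proj_W(v) = (1/4, 1/4, -3/4, 3/4)

Set up U = [u_1 | ... | u_1] ∈ R^(4×1). The projector onto W = col(U) is P = U (U^T U)^(-1) U^T.
Compute U^T U =
  [20],
and U^T v = (5).
Solve U^T U · c = U^T v for the coefficients: c = (1/4). The projection is proj_W(v) = U c.
Check: (v - proj_W(v)) · u_1 = 0  (should be 0).
Result: proj_W(v) = (1/4, 1/4, -3/4, 3/4).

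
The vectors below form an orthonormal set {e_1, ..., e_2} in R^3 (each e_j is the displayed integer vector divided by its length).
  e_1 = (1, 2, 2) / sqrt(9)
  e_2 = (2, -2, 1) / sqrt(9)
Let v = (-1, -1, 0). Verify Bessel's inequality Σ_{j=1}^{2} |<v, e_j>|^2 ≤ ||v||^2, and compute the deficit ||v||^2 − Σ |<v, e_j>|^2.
Σ |<v, e_j>|^2 = 1; ||v||^2 = 2; deficit = 1

Write each e_j = u_j / sqrt(<u_j, u_j>) where u_j is the displayed integer vector. Then <v, e_j> = <v, u_j> / sqrt(<u_j, u_j>), so |<v, e_j>|^2 = <v, u_j>^2 / <u_j, u_j>.
Coefficients: <v, e_1> = -3/sqrt(9), <v, e_2> = 0/sqrt(9).
Square and sum: Σ |<v, e_j>|^2 = 1.
Compute ||v||^2 = v·v = 2.
Deficit = 2 − 1 = 1 ≥ 0, confirming Bessel's inequality. (The deficit equals ||v − Σ <v,e_j> e_j||^2, the squared distance from v to span{e_j}.)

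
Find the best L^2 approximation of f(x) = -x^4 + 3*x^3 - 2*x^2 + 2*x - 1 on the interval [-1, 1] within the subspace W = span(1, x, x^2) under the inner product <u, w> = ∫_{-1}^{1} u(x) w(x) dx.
g(x) = -20*x^2/7 + 19*x/5 - 32/35

The best approximation g ∈ W is the orthogonal projection of f onto W. Writing g = a_0 + a_1 x + a_2 x^2, the coefficients solve the normal equations G · a = b where
  G_{ij} = <φ_i, φ_j> and b_i = <f, φ_i>, with φ_0 = 1, φ_1 = x, φ_2 = x^2.
G =
  [2, 0, 2/3]
  [0, 2/3, 0]
  [2/3, 0, 2/5],
b = (-56/15, 38/15, -184/105).
Solving gives a_0 = -32/35, a_1 = 19/5, a_2 = -20/7, so
  g(x) = -20*x^2/7 + 19*x/5 - 32/35.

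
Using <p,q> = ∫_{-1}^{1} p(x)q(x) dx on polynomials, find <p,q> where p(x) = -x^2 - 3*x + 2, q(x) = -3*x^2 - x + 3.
<p,q> = 46/5

Expand the product: p(x)·q(x) = 3*x^4 + 10*x^3 - 6*x^2 - 11*x + 6.
∫_{-1}^{1} of each monomial x^k gives [2/(k+1) if k even, 0 if k odd]. Integrating term-by-term (or equivalently evaluating the antiderivative F(x) = 3*x^5/5 + 5*x^4/2 - 2*x^3 - 11*x^2/2 + 6*x at the endpoints):
  F(1) − F(−1) = 8/5 − (-38/5) = 46/5.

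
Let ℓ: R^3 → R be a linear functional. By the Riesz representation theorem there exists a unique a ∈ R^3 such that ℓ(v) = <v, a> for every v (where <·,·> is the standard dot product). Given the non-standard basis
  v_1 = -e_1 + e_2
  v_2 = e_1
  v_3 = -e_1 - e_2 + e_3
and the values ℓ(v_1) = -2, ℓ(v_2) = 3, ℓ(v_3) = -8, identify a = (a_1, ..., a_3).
a = (3, 1, -4)

Write a = (a_1, ..., a_3) in the standard basis. For each basis vector v_i, ℓ(v_i) = <v_i, a> is a linear equation in the a_j's. Collect the n equations into a matrix system V a = ℓ, where row i of V is v_i (expressed in the standard basis). Since V is invertible (lower-triangular with 1s on the diagonal, up to permutation), solve by back-substitution:
  V =
[[-1, 1, 0],
 [1, 0, 0],
 [-1, -1, 1]]
  V a = (-2, 3, -8)
Solving gives a = (3, 1, -4).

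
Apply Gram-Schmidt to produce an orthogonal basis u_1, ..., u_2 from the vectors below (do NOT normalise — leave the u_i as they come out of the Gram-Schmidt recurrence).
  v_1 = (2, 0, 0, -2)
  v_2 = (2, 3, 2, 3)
Orthogonal basis:
  u_1 = (2, 0, 0, -2)
  u_2 = (5/2, 3, 2, 5/2)

Apply the Gram-Schmidt recurrence
  u_1 = v_1
  u_i = v_i − Σ_{j<i} ((v_i · u_j) / (u_j · u_j)) · u_j.

Step by step this gives:
  u_1 = (2, 0, 0, -2)
  u_2 = (5/2, 3, 2, 5/2)

Orthogonality check:
  u_2 · u_1 = 0 (should be 0)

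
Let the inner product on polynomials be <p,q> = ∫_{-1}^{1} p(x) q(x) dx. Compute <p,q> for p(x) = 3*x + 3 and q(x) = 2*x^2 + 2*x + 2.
<p,q> = 20

Expand the product: p(x)·q(x) = 6*x^3 + 12*x^2 + 12*x + 6.
∫_{-1}^{1} of each monomial x^k gives [2/(k+1) if k even, 0 if k odd]. Integrating term-by-term (or equivalently evaluating the antiderivative F(x) = 3*x^4/2 + 4*x^3 + 6*x^2 + 6*x at the endpoints):
  F(1) − F(−1) = 35/2 − (-5/2) = 20.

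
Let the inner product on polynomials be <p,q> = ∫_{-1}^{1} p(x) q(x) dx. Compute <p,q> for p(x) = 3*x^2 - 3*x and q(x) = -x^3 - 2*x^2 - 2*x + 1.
<p,q> = 24/5

Expand the product: p(x)·q(x) = -3*x^5 - 3*x^4 + 9*x^2 - 3*x.
∫_{-1}^{1} of each monomial x^k gives [2/(k+1) if k even, 0 if k odd]. Integrating term-by-term (or equivalently evaluating the antiderivative F(x) = -x^6/2 - 3*x^5/5 + 3*x^3 - 3*x^2/2 at the endpoints):
  F(1) − F(−1) = 2/5 − (-22/5) = 24/5.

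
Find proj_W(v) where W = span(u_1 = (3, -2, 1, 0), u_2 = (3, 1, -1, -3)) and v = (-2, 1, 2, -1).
proj_W(v) = (-87/61, 43/61, -19/61, 15/61)

Set up U = [u_1 | ... | u_2] ∈ R^(4×2). The projector onto W = col(U) is P = U (U^T U)^(-1) U^T.
Compute U^T U =
  [14, 6]
  [6, 20],
and U^T v = (-6, -4).
Solve U^T U · c = U^T v for the coefficients: c = (-24/61, -5/61). The projection is proj_W(v) = U c.
Check: (v - proj_W(v)) · u_1 = 0  (should be 0).
Check: (v - proj_W(v)) · u_2 = 0  (should be 0).
Result: proj_W(v) = (-87/61, 43/61, -19/61, 15/61).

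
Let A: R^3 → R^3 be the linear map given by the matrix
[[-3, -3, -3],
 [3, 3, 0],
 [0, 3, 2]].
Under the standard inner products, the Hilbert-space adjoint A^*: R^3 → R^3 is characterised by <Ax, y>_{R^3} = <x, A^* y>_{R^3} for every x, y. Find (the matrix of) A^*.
A^* = A^T =
[[-3, 3, 0],
 [-3, 3, 3],
 [-3, 0, 2]]

For real matrices with standard dot products, the defining identity <Ax, y> = <x, A^* y> gives (Ax)^T y = x^T (A^*) y, i.e. x^T A^T y = x^T (A^*) y. Since this holds for all x, y, we must have A^* = A^T. Therefore
A^* =
[[-3, 3, 0],
 [-3, 3, 3],
 [-3, 0, 2]].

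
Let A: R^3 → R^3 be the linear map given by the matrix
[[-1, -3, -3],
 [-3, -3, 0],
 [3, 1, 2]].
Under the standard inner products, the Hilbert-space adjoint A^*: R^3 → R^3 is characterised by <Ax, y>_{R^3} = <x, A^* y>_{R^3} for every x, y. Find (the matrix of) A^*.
A^* = A^T =
[[-1, -3, 3],
 [-3, -3, 1],
 [-3, 0, 2]]

For real matrices with standard dot products, the defining identity <Ax, y> = <x, A^* y> gives (Ax)^T y = x^T (A^*) y, i.e. x^T A^T y = x^T (A^*) y. Since this holds for all x, y, we must have A^* = A^T. Therefore
A^* =
[[-1, -3, 3],
 [-3, -3, 1],
 [-3, 0, 2]].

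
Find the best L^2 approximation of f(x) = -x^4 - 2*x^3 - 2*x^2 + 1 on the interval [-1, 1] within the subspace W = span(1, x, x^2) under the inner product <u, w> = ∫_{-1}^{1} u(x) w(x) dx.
g(x) = -20*x^2/7 - 6*x/5 + 38/35

The best approximation g ∈ W is the orthogonal projection of f onto W. Writing g = a_0 + a_1 x + a_2 x^2, the coefficients solve the normal equations G · a = b where
  G_{ij} = <φ_i, φ_j> and b_i = <f, φ_i>, with φ_0 = 1, φ_1 = x, φ_2 = x^2.
G =
  [2, 0, 2/3]
  [0, 2/3, 0]
  [2/3, 0, 2/5],
b = (4/15, -4/5, -44/105).
Solving gives a_0 = 38/35, a_1 = -6/5, a_2 = -20/7, so
  g(x) = -20*x^2/7 - 6*x/5 + 38/35.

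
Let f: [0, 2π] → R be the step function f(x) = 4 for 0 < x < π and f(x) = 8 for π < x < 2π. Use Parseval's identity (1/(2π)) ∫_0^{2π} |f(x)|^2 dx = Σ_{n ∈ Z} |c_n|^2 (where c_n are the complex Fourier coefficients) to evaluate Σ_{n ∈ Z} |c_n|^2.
Σ |c_n|^2 = 40

Parseval equates the L^2 energy of f (normalised by 1/(2π)) with the ℓ^2 sum of its Fourier coefficients: (1/(2π)) ∫_0^{2π} |f|^2 = Σ |c_n|^2.
Compute the left side: (1/(2π)) [∫_0^π 4^2 dx + ∫_π^{2π} 8^2 dx] = (1/(2π)) · (16π + 64π) = (16 + 64)/2 = 40.
So Σ_{n ∈ Z} |c_n|^2 = 40.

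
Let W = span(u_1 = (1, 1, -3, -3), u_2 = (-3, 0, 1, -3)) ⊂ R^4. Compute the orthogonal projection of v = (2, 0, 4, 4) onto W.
proj_W(v) = (38/53, -376/371, 914/371, 1770/371)

Set up U = [u_1 | ... | u_2] ∈ R^(4×2). The projector onto W = col(U) is P = U (U^T U)^(-1) U^T.
Compute U^T U =
  [20, 3]
  [3, 19],
and U^T v = (-22, -14).
Solve U^T U · c = U^T v for the coefficients: c = (-376/371, -214/371). The projection is proj_W(v) = U c.
Check: (v - proj_W(v)) · u_1 = 0  (should be 0).
Check: (v - proj_W(v)) · u_2 = 0  (should be 0).
Result: proj_W(v) = (38/53, -376/371, 914/371, 1770/371).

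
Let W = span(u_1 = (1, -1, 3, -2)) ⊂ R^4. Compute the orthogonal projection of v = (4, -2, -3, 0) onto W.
proj_W(v) = (-1/5, 1/5, -3/5, 2/5)

Set up U = [u_1 | ... | u_1] ∈ R^(4×1). The projector onto W = col(U) is P = U (U^T U)^(-1) U^T.
Compute U^T U =
  [15],
and U^T v = (-3).
Solve U^T U · c = U^T v for the coefficients: c = (-1/5). The projection is proj_W(v) = U c.
Check: (v - proj_W(v)) · u_1 = 0  (should be 0).
Result: proj_W(v) = (-1/5, 1/5, -3/5, 2/5).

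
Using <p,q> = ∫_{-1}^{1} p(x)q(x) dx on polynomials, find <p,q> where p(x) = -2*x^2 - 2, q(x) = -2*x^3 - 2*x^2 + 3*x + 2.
<p,q> = -32/5

Expand the product: p(x)·q(x) = 4*x^5 + 4*x^4 - 2*x^3 - 6*x - 4.
∫_{-1}^{1} of each monomial x^k gives [2/(k+1) if k even, 0 if k odd]. Integrating term-by-term (or equivalently evaluating the antiderivative F(x) = 2*x^6/3 + 4*x^5/5 - x^4/2 - 3*x^2 - 4*x at the endpoints):
  F(1) − F(−1) = -181/30 − (11/30) = -32/5.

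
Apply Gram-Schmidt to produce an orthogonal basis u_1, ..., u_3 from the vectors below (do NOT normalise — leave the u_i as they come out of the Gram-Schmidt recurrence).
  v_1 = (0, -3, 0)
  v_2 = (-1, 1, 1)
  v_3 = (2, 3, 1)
Orthogonal basis:
  u_1 = (0, -3, 0)
  u_2 = (-1, 0, 1)
  u_3 = (3/2, 0, 3/2)

Apply the Gram-Schmidt recurrence
  u_1 = v_1
  u_i = v_i − Σ_{j<i} ((v_i · u_j) / (u_j · u_j)) · u_j.

Step by step this gives:
  u_1 = (0, -3, 0)
  u_2 = (-1, 0, 1)
  u_3 = (3/2, 0, 3/2)

Orthogonality check:
  u_2 · u_1 = 0 (should be 0)
  u_3 · u_1 = 0 (should be 0)
  u_3 · u_2 = 0 (should be 0)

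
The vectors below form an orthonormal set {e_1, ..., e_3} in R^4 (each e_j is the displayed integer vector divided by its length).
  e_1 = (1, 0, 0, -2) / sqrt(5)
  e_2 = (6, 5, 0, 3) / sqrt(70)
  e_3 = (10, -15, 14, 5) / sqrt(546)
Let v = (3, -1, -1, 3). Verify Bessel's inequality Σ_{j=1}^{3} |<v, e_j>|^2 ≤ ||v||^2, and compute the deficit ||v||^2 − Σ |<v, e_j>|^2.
Σ |<v, e_j>|^2 = 491/39; ||v||^2 = 20; deficit = 289/39

Write each e_j = u_j / sqrt(<u_j, u_j>) where u_j is the displayed integer vector. Then <v, e_j> = <v, u_j> / sqrt(<u_j, u_j>), so |<v, e_j>|^2 = <v, u_j>^2 / <u_j, u_j>.
Coefficients: <v, e_1> = -3/sqrt(5), <v, e_2> = 22/sqrt(70), <v, e_3> = 46/sqrt(546).
Square and sum: Σ |<v, e_j>|^2 = 491/39.
Compute ||v||^2 = v·v = 20.
Deficit = 20 − 491/39 = 289/39 ≥ 0, confirming Bessel's inequality. (The deficit equals ||v − Σ <v,e_j> e_j||^2, the squared distance from v to span{e_j}.)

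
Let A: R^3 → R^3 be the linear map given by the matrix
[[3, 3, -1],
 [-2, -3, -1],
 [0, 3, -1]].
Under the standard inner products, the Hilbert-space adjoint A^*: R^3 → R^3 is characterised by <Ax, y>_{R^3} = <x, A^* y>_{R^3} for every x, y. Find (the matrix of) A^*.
A^* = A^T =
[[3, -2, 0],
 [3, -3, 3],
 [-1, -1, -1]]

For real matrices with standard dot products, the defining identity <Ax, y> = <x, A^* y> gives (Ax)^T y = x^T (A^*) y, i.e. x^T A^T y = x^T (A^*) y. Since this holds for all x, y, we must have A^* = A^T. Therefore
A^* =
[[3, -2, 0],
 [3, -3, 3],
 [-1, -1, -1]].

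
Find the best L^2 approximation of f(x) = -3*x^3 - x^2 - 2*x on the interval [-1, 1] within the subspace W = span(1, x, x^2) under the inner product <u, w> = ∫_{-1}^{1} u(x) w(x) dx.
g(x) = -x^2 - 19*x/5

The best approximation g ∈ W is the orthogonal projection of f onto W. Writing g = a_0 + a_1 x + a_2 x^2, the coefficients solve the normal equations G · a = b where
  G_{ij} = <φ_i, φ_j> and b_i = <f, φ_i>, with φ_0 = 1, φ_1 = x, φ_2 = x^2.
G =
  [2, 0, 2/3]
  [0, 2/3, 0]
  [2/3, 0, 2/5],
b = (-2/3, -38/15, -2/5).
Solving gives a_0 = 0, a_1 = -19/5, a_2 = -1, so
  g(x) = -x^2 - 19*x/5.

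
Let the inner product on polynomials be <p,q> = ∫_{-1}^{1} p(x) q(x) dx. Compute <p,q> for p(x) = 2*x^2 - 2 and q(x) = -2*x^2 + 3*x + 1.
<p,q> = -8/5

Expand the product: p(x)·q(x) = -4*x^4 + 6*x^3 + 6*x^2 - 6*x - 2.
∫_{-1}^{1} of each monomial x^k gives [2/(k+1) if k even, 0 if k odd]. Integrating term-by-term (or equivalently evaluating the antiderivative F(x) = -4*x^5/5 + 3*x^4/2 + 2*x^3 - 3*x^2 - 2*x at the endpoints):
  F(1) − F(−1) = -23/10 − (-7/10) = -8/5.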